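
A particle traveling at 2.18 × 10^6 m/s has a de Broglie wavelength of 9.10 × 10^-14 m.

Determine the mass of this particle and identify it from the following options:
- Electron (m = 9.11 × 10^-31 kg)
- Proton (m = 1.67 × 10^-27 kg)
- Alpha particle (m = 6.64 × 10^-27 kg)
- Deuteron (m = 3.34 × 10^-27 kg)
The particle is a deuteron.

From λ = h/(mv), solve for mass:

m = h/(λv)
m = (6.626 × 10^-34 J·s) / (9.10 × 10^-14 m × 2.18 × 10^6 m/s)
m = 3.34 × 10^-27 kg

Comparing with the listed masses, this is closest to a deuteron.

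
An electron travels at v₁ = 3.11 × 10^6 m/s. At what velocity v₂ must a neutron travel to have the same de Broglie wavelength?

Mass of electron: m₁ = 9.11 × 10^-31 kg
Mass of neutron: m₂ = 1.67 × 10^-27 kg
v₂ = 1.70 × 10^3 m/s

For equal de Broglie wavelengths: λ₁ = λ₂

h/(m₁v₁) = h/(m₂v₂)
m₁v₁ = m₂v₂
v₂ = v₁ · (m₁/m₂)

v₂ = 3.11 × 10^6 m/s × (9.11 × 10^-31 kg / 1.67 × 10^-27 kg)
v₂ = 1.70 × 10^3 m/s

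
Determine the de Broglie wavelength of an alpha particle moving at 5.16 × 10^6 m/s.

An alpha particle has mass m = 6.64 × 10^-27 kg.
1.93 × 10^-14 m

Using the de Broglie relation λ = h/(mv):

λ = h/(mv)
λ = (6.626 × 10^-34 J·s) / (6.64 × 10^-27 kg × 5.16 × 10^6 m/s)
λ = 1.93 × 10^-14 m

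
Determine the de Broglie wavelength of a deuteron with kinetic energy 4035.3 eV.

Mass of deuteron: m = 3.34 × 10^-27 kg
3.19 × 10^-13 m

Using λ = h/√(2mKE):

First convert KE to Joules: KE = 4035.3 eV = 6.465 × 10^-16 J

λ = h/√(2mKE)
λ = (6.626 × 10^-34 J·s) / √(2 × 3.34 × 10^-27 kg × 6.465 × 10^-16 J)
λ = 3.19 × 10^-13 m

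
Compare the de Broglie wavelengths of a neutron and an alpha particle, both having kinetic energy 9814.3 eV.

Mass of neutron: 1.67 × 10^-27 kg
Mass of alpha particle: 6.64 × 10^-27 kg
The neutron has the longer wavelength.

Using λ = h/√(2mKE):

For neutron: λ₁ = h/√(2m₁KE) = 2.89 × 10^-13 m
For alpha particle: λ₂ = h/√(2m₂KE) = 1.45 × 10^-13 m

Since λ ∝ 1/√m at constant kinetic energy, the lighter particle has the longer wavelength.

The neutron has the longer de Broglie wavelength.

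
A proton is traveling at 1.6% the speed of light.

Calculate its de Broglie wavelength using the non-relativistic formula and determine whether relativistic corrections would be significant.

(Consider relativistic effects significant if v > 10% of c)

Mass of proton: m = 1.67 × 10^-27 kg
No, relativistic corrections are not needed.

Using the non-relativistic de Broglie formula λ = h/(mv):

v = 1.6% × c = 4.797 × 10^6 m/s

λ = h/(mv)
λ = (6.626 × 10^-34 J·s) / (1.67 × 10^-27 kg × 4.797 × 10^6 m/s)
λ = 8.27 × 10^-14 m

Since v = 1.6% of c < 10% of c, relativistic corrections are NOT significant and this non-relativistic result is a good approximation.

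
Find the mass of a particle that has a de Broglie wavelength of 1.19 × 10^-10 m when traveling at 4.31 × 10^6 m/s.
1.29 × 10^-30 kg

From the de Broglie relation λ = h/(mv), we solve for m:

m = h/(λv)
m = (6.626 × 10^-34 J·s) / (1.19 × 10^-10 m × 4.31 × 10^6 m/s)
m = 1.29 × 10^-30 kg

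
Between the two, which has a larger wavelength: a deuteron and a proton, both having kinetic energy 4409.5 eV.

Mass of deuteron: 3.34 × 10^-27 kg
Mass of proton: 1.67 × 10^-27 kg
The proton has the longer wavelength.

Using λ = h/√(2mKE):

For deuteron: λ₁ = h/√(2m₁KE) = 3.05 × 10^-13 m
For proton: λ₂ = h/√(2m₂KE) = 4.31 × 10^-13 m

Since λ ∝ 1/√m at constant kinetic energy, the lighter particle has the longer wavelength.

The proton has the longer de Broglie wavelength.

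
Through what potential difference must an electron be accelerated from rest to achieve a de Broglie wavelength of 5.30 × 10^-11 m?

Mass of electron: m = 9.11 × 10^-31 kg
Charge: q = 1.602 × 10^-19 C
535 V

From λ = h/√(2mqV), we solve for V:

λ² = h²/(2mqV)
V = h²/(2mqλ²)
V = (6.626 × 10^-34 J·s)² / (2 × 9.11 × 10^-31 kg × 1.602 × 10^-19 C × (5.30 × 10^-11 m)²)
V = 535 V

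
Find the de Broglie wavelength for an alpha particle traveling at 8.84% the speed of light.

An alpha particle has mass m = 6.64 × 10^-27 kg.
3.77 × 10^-15 m

Using the de Broglie relation λ = h/(mv):

v = 8.84% × c = 2.650 × 10^7 m/s

λ = h/(mv)
λ = (6.626 × 10^-34 J·s) / (6.64 × 10^-27 kg × 2.650 × 10^7 m/s)
λ = 3.77 × 10^-15 m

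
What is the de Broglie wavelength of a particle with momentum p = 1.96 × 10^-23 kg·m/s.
3.38 × 10^-11 m

Using the de Broglie relation λ = h/p:

λ = h/p
λ = (6.626 × 10^-34 J·s) / (1.96 × 10^-23 kg·m/s)
λ = 3.38 × 10^-11 m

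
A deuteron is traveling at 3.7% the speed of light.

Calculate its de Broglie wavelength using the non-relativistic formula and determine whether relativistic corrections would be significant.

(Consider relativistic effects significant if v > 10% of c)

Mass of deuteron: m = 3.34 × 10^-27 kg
No, relativistic corrections are not needed.

Using the non-relativistic de Broglie formula λ = h/(mv):

v = 3.7% × c = 1.109 × 10^7 m/s

λ = h/(mv)
λ = (6.626 × 10^-34 J·s) / (3.34 × 10^-27 kg × 1.109 × 10^7 m/s)
λ = 1.79 × 10^-14 m

Since v = 3.7% of c < 10% of c, relativistic corrections are NOT significant and this non-relativistic result is a good approximation.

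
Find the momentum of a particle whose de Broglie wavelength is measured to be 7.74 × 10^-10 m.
8.56 × 10^-25 kg·m/s

From the de Broglie relation λ = h/p, we solve for p:

p = h/λ
p = (6.626 × 10^-34 J·s) / (7.74 × 10^-10 m)
p = 8.56 × 10^-25 kg·m/s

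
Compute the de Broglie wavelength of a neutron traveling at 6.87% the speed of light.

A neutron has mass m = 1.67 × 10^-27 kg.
1.93 × 10^-14 m

Using the de Broglie relation λ = h/(mv):

v = 6.87% × c = 2.060 × 10^7 m/s

λ = h/(mv)
λ = (6.626 × 10^-34 J·s) / (1.67 × 10^-27 kg × 2.060 × 10^7 m/s)
λ = 1.93 × 10^-14 m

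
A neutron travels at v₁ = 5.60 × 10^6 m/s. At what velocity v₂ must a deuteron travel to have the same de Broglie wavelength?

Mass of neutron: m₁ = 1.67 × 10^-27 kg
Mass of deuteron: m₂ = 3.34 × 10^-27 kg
v₂ = 2.80 × 10^6 m/s

For equal de Broglie wavelengths: λ₁ = λ₂

h/(m₁v₁) = h/(m₂v₂)
m₁v₁ = m₂v₂
v₂ = v₁ · (m₁/m₂)

v₂ = 5.60 × 10^6 m/s × (1.67 × 10^-27 kg / 3.34 × 10^-27 kg)
v₂ = 2.80 × 10^6 m/s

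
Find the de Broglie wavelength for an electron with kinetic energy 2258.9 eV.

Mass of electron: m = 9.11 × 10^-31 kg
2.58 × 10^-11 m

Using λ = h/√(2mKE):

First convert KE to Joules: KE = 2258.9 eV = 3.619 × 10^-16 J

λ = h/√(2mKE)
λ = (6.626 × 10^-34 J·s) / √(2 × 9.11 × 10^-31 kg × 3.619 × 10^-16 J)
λ = 2.58 × 10^-11 m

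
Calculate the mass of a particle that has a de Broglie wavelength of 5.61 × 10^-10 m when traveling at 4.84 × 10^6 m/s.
2.44 × 10^-31 kg

From the de Broglie relation λ = h/(mv), we solve for m:

m = h/(λv)
m = (6.626 × 10^-34 J·s) / (5.61 × 10^-10 m × 4.84 × 10^6 m/s)
m = 2.44 × 10^-31 kg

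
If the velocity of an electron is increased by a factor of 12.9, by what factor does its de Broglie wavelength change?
The wavelength decreases by a factor of 12.9.

From λ = h/(mv), the wavelength is inversely proportional to velocity:

λ ∝ 1/v

If v → 12.9v, then λ → λ/12.9

When velocity is increased by a factor of 12.9, the wavelength decreases by a factor of 12.9.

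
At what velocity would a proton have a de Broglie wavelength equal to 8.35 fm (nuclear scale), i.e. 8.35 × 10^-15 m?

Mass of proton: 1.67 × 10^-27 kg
4.75 × 10^7 m/s

From λ = h/(mv), solve for v:

v = h/(mλ)
v = (6.626 × 10^-34 J·s) / (1.67 × 10^-27 kg × 8.35 × 10^-15 m)
v = 4.75 × 10^7 m/s

Note: This velocity is 15.8% of the speed of light, so relativistic corrections would be needed for a more accurate calculation.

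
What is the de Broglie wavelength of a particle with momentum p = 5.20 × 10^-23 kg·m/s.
1.27 × 10^-11 m

Using the de Broglie relation λ = h/p:

λ = h/p
λ = (6.626 × 10^-34 J·s) / (5.20 × 10^-23 kg·m/s)
λ = 1.27 × 10^-11 m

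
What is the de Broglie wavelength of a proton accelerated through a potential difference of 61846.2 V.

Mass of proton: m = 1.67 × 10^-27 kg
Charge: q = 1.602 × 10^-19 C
1.15 × 10^-13 m

When a particle is accelerated through voltage V, it gains kinetic energy KE = qV.

The de Broglie wavelength is then λ = h/√(2mqV):

λ = h/√(2mqV)
λ = (6.626 × 10^-34 J·s) / √(2 × 1.67 × 10^-27 kg × 1.602 × 10^-19 C × 61846.2 V)
λ = 1.15 × 10^-13 m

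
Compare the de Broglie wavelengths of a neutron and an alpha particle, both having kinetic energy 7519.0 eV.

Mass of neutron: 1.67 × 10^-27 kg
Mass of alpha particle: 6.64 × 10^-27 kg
The neutron has the longer wavelength.

Using λ = h/√(2mKE):

For neutron: λ₁ = h/√(2m₁KE) = 3.30 × 10^-13 m
For alpha particle: λ₂ = h/√(2m₂KE) = 1.66 × 10^-13 m

Since λ ∝ 1/√m at constant kinetic energy, the lighter particle has the longer wavelength.

The neutron has the longer de Broglie wavelength.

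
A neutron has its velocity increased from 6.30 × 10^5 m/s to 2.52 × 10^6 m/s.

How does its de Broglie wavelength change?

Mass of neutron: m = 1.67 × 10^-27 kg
The wavelength decreases by a factor of 4.

Using λ = h/(mv):

Initial wavelength: λ₁ = h/(mv₁) = 6.30 × 10^-13 m
Final wavelength: λ₂ = h/(mv₂) = 1.57 × 10^-13 m

Since λ ∝ 1/v, when velocity increases by a factor of 4, the wavelength decreases by a factor of 4.

λ₂/λ₁ = v₁/v₂ = 1/4

The wavelength decreases by a factor of 4.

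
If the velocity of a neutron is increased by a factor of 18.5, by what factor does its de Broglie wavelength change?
The wavelength decreases by a factor of 18.5.

From λ = h/(mv), the wavelength is inversely proportional to velocity:

λ ∝ 1/v

If v → 18.5v, then λ → λ/18.5

When velocity is increased by a factor of 18.5, the wavelength decreases by a factor of 18.5.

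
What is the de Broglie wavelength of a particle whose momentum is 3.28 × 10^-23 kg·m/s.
2.02 × 10^-11 m

Using the de Broglie relation λ = h/p:

λ = h/p
λ = (6.626 × 10^-34 J·s) / (3.28 × 10^-23 kg·m/s)
λ = 2.02 × 10^-11 m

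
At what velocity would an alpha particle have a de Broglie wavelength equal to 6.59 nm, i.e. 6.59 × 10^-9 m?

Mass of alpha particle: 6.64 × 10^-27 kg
1.51 × 10^1 m/s

From λ = h/(mv), solve for v:

v = h/(mλ)
v = (6.626 × 10^-34 J·s) / (6.64 × 10^-27 kg × 6.59 × 10^-9 m)
v = 1.51 × 10^1 m/s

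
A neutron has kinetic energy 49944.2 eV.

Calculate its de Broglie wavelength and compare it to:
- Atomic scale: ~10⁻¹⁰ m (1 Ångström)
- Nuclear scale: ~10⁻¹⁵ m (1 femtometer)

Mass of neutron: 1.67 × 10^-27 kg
λ = 1.28 × 10^-13 m, which is between nuclear and atomic scales.

Using λ = h/√(2mKE):

KE = 49944.2 eV = 8.002 × 10^-15 J

λ = h/√(2mKE)
λ = (6.626 × 10^-34 J·s) / √(2 × 1.67 × 10^-27 kg × 8.002 × 10^-15 J)
λ = 1.28 × 10^-13 m

Comparison:
- Atomic scale (10⁻¹⁰ m): λ is 0.0013× this size
- Nuclear scale (10⁻¹⁵ m): λ is 1.3e+02× this size

The wavelength is between nuclear and atomic scales.

This wavelength is appropriate for probing atomic structure but too large for nuclear physics experiments.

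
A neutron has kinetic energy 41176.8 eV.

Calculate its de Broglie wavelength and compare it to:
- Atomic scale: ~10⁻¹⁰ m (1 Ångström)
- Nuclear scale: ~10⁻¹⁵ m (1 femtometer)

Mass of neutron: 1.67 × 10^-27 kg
λ = 1.41 × 10^-13 m, which is between nuclear and atomic scales.

Using λ = h/√(2mKE):

KE = 41176.8 eV = 6.597 × 10^-15 J

λ = h/√(2mKE)
λ = (6.626 × 10^-34 J·s) / √(2 × 1.67 × 10^-27 kg × 6.597 × 10^-15 J)
λ = 1.41 × 10^-13 m

Comparison:
- Atomic scale (10⁻¹⁰ m): λ is 0.0014× this size
- Nuclear scale (10⁻¹⁵ m): λ is 1.4e+02× this size

The wavelength is between nuclear and atomic scales.

This wavelength is appropriate for probing atomic structure but too large for nuclear physics experiments.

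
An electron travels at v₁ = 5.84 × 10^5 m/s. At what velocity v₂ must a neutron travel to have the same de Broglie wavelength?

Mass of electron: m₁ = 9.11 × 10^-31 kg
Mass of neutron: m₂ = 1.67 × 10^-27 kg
v₂ = 3.19 × 10^2 m/s

For equal de Broglie wavelengths: λ₁ = λ₂

h/(m₁v₁) = h/(m₂v₂)
m₁v₁ = m₂v₂
v₂ = v₁ · (m₁/m₂)

v₂ = 5.84 × 10^5 m/s × (9.11 × 10^-31 kg / 1.67 × 10^-27 kg)
v₂ = 3.19 × 10^2 m/s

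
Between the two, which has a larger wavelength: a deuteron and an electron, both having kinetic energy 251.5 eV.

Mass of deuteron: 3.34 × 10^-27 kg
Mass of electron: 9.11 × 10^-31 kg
The electron has the longer wavelength.

Using λ = h/√(2mKE):

For deuteron: λ₁ = h/√(2m₁KE) = 1.28 × 10^-12 m
For electron: λ₂ = h/√(2m₂KE) = 7.73 × 10^-11 m

Since λ ∝ 1/√m at constant kinetic energy, the lighter particle has the longer wavelength.

The electron has the longer de Broglie wavelength.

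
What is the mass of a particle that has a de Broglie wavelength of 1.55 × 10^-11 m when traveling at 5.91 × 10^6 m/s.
7.23 × 10^-30 kg

From the de Broglie relation λ = h/(mv), we solve for m:

m = h/(λv)
m = (6.626 × 10^-34 J·s) / (1.55 × 10^-11 m × 5.91 × 10^6 m/s)
m = 7.23 × 10^-30 kg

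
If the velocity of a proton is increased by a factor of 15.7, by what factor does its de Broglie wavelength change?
The wavelength decreases by a factor of 15.7.

From λ = h/(mv), the wavelength is inversely proportional to velocity:

λ ∝ 1/v

If v → 15.7v, then λ → λ/15.7

When velocity is increased by a factor of 15.7, the wavelength decreases by a factor of 15.7.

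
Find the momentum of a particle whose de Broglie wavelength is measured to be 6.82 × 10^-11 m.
9.72 × 10^-24 kg·m/s

From the de Broglie relation λ = h/p, we solve for p:

p = h/λ
p = (6.626 × 10^-34 J·s) / (6.82 × 10^-11 m)
p = 9.72 × 10^-24 kg·m/s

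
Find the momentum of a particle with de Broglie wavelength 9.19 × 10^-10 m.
7.21 × 10^-25 kg·m/s

From the de Broglie relation λ = h/p, we solve for p:

p = h/λ
p = (6.626 × 10^-34 J·s) / (9.19 × 10^-10 m)
p = 7.21 × 10^-25 kg·m/s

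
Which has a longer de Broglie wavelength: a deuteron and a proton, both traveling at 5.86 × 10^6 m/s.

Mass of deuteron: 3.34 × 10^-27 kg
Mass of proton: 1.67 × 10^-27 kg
The proton has the longer wavelength.

Using λ = h/(mv), since both particles have the same velocity, the wavelength depends only on mass.

For deuteron: λ₁ = h/(m₁v) = 3.39 × 10^-14 m
For proton: λ₂ = h/(m₂v) = 6.77 × 10^-14 m

Since λ ∝ 1/m at constant velocity, the lighter particle has the longer wavelength.

The proton has the longer de Broglie wavelength.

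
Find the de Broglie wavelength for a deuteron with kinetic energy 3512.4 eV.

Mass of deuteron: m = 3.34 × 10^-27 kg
3.42 × 10^-13 m

Using λ = h/√(2mKE):

First convert KE to Joules: KE = 3512.4 eV = 5.627 × 10^-16 J

λ = h/√(2mKE)
λ = (6.626 × 10^-34 J·s) / √(2 × 3.34 × 10^-27 kg × 5.627 × 10^-16 J)
λ = 3.42 × 10^-13 m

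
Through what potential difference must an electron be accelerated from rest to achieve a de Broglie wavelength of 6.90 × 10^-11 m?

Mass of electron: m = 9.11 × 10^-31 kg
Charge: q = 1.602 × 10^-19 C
316 V

From λ = h/√(2mqV), we solve for V:

λ² = h²/(2mqV)
V = h²/(2mqλ²)
V = (6.626 × 10^-34 J·s)² / (2 × 9.11 × 10^-31 kg × 1.602 × 10^-19 C × (6.90 × 10^-11 m)²)
V = 316 V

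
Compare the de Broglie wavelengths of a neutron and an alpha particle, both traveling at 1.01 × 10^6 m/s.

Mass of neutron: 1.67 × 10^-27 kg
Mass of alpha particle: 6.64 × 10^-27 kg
The neutron has the longer wavelength.

Using λ = h/(mv), since both particles have the same velocity, the wavelength depends only on mass.

For neutron: λ₁ = h/(m₁v) = 3.93 × 10^-13 m
For alpha particle: λ₂ = h/(m₂v) = 9.88 × 10^-14 m

Since λ ∝ 1/m at constant velocity, the lighter particle has the longer wavelength.

The neutron has the longer de Broglie wavelength.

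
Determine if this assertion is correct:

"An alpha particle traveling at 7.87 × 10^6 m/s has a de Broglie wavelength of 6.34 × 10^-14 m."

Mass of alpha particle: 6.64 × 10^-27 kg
False

The claim is incorrect.

Using λ = h/(mv):
λ = (6.626 × 10^-34 J·s) / (6.64 × 10^-27 kg × 7.87 × 10^6 m/s)
λ = 1.27 × 10^-14 m

The actual wavelength differs from the claimed 6.34 × 10^-14 m.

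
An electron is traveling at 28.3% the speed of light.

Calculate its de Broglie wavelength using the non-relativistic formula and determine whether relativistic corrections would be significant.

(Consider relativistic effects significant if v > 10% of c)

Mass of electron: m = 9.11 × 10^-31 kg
Yes, relativistic corrections are needed.

Using the non-relativistic de Broglie formula λ = h/(mv):

v = 28.3% × c = 8.484 × 10^7 m/s

λ = h/(mv)
λ = (6.626 × 10^-34 J·s) / (9.11 × 10^-31 kg × 8.484 × 10^7 m/s)
λ = 8.57 × 10^-12 m

Since v = 28.3% of c > 10% of c, relativistic corrections ARE significant and the actual wavelength would differ from this non-relativistic estimate.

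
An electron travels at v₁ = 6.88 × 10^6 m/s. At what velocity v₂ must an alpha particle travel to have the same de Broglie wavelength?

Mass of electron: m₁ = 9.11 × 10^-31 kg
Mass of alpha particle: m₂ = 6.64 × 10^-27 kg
v₂ = 9.44 × 10^2 m/s

For equal de Broglie wavelengths: λ₁ = λ₂

h/(m₁v₁) = h/(m₂v₂)
m₁v₁ = m₂v₂
v₂ = v₁ · (m₁/m₂)

v₂ = 6.88 × 10^6 m/s × (9.11 × 10^-31 kg / 6.64 × 10^-27 kg)
v₂ = 9.44 × 10^2 m/s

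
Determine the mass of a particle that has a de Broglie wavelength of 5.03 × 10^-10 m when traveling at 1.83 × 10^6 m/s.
7.20 × 10^-31 kg

From the de Broglie relation λ = h/(mv), we solve for m:

m = h/(λv)
m = (6.626 × 10^-34 J·s) / (5.03 × 10^-10 m × 1.83 × 10^6 m/s)
m = 7.20 × 10^-31 kg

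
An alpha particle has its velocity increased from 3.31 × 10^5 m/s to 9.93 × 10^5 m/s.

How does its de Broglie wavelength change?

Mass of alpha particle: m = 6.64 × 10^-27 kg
The wavelength decreases by a factor of 3.

Using λ = h/(mv):

Initial wavelength: λ₁ = h/(mv₁) = 3.01 × 10^-13 m
Final wavelength: λ₂ = h/(mv₂) = 1.00 × 10^-13 m

Since λ ∝ 1/v, when velocity increases by a factor of 3, the wavelength decreases by a factor of 3.

λ₂/λ₁ = v₁/v₂ = 1/3

The wavelength decreases by a factor of 3.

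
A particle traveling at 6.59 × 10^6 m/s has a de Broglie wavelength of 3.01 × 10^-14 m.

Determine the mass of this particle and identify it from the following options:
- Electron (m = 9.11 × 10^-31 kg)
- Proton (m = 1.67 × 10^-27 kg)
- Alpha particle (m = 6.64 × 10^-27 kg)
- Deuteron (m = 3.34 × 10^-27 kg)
The particle is a deuteron.

From λ = h/(mv), solve for mass:

m = h/(λv)
m = (6.626 × 10^-34 J·s) / (3.01 × 10^-14 m × 6.59 × 10^6 m/s)
m = 3.34 × 10^-27 kg

Comparing with the listed masses, this is closest to a deuteron.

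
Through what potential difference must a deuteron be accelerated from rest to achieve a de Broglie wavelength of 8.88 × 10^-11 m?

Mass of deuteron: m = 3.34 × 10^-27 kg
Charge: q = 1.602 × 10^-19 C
5.20 × 10^-2 V

From λ = h/√(2mqV), we solve for V:

λ² = h²/(2mqV)
V = h²/(2mqλ²)
V = (6.626 × 10^-34 J·s)² / (2 × 3.34 × 10^-27 kg × 1.602 × 10^-19 C × (8.88 × 10^-11 m)²)
V = 5.20 × 10^-2 V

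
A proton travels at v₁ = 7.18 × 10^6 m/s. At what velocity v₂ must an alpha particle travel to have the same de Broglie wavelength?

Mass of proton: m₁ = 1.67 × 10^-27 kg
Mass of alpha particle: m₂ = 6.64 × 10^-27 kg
v₂ = 1.81 × 10^6 m/s

For equal de Broglie wavelengths: λ₁ = λ₂

h/(m₁v₁) = h/(m₂v₂)
m₁v₁ = m₂v₂
v₂ = v₁ · (m₁/m₂)

v₂ = 7.18 × 10^6 m/s × (1.67 × 10^-27 kg / 6.64 × 10^-27 kg)
v₂ = 1.81 × 10^6 m/s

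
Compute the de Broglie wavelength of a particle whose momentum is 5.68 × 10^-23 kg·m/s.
1.17 × 10^-11 m

Using the de Broglie relation λ = h/p:

λ = h/p
λ = (6.626 × 10^-34 J·s) / (5.68 × 10^-23 kg·m/s)
λ = 1.17 × 10^-11 m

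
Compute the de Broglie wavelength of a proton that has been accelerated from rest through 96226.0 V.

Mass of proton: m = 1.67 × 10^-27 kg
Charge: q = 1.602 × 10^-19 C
9.23 × 10^-14 m

When a particle is accelerated through voltage V, it gains kinetic energy KE = qV.

The de Broglie wavelength is then λ = h/√(2mqV):

λ = h/√(2mqV)
λ = (6.626 × 10^-34 J·s) / √(2 × 1.67 × 10^-27 kg × 1.602 × 10^-19 C × 96226.0 V)
λ = 9.23 × 10^-14 m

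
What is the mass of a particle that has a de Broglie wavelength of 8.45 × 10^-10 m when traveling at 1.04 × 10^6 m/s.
7.54 × 10^-31 kg

From the de Broglie relation λ = h/(mv), we solve for m:

m = h/(λv)
m = (6.626 × 10^-34 J·s) / (8.45 × 10^-10 m × 1.04 × 10^6 m/s)
m = 7.54 × 10^-31 kg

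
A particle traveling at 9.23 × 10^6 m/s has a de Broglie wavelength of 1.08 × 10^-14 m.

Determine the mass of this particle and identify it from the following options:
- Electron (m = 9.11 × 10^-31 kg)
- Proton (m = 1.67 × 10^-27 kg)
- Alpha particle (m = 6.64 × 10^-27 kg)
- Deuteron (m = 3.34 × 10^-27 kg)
The particle is an alpha particle.

From λ = h/(mv), solve for mass:

m = h/(λv)
m = (6.626 × 10^-34 J·s) / (1.08 × 10^-14 m × 9.23 × 10^6 m/s)
m = 6.65 × 10^-27 kg

Comparing with the listed masses, this is closest to an alpha particle.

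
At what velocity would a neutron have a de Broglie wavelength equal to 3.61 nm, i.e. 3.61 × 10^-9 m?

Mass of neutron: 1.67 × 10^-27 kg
1.10 × 10^2 m/s

From λ = h/(mv), solve for v:

v = h/(mλ)
v = (6.626 × 10^-34 J·s) / (1.67 × 10^-27 kg × 3.61 × 10^-9 m)
v = 1.10 × 10^2 m/s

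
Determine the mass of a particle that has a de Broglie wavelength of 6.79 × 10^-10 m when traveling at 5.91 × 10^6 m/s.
1.65 × 10^-31 kg

From the de Broglie relation λ = h/(mv), we solve for m:

m = h/(λv)
m = (6.626 × 10^-34 J·s) / (6.79 × 10^-10 m × 5.91 × 10^6 m/s)
m = 1.65 × 10^-31 kg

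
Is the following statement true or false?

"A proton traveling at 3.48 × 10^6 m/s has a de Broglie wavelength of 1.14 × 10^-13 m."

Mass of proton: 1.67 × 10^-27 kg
True

The claim is correct.

Using λ = h/(mv):
λ = (6.626 × 10^-34 J·s) / (1.67 × 10^-27 kg × 3.48 × 10^6 m/s)
λ = 1.14 × 10^-13 m

This matches the claimed value.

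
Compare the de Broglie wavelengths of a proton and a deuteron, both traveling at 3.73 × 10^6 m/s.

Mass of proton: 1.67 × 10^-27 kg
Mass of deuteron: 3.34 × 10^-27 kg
The proton has the longer wavelength.

Using λ = h/(mv), since both particles have the same velocity, the wavelength depends only on mass.

For proton: λ₁ = h/(m₁v) = 1.06 × 10^-13 m
For deuteron: λ₂ = h/(m₂v) = 5.32 × 10^-14 m

Since λ ∝ 1/m at constant velocity, the lighter particle has the longer wavelength.

The proton has the longer de Broglie wavelength.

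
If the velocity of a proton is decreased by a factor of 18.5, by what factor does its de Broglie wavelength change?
The wavelength increases by a factor of 18.5.

From λ = h/(mv), the wavelength is inversely proportional to velocity:

λ ∝ 1/v

If v → v/18.5, then λ → 18.5λ

When velocity is decreased by a factor of 18.5, the wavelength increases by a factor of 18.5.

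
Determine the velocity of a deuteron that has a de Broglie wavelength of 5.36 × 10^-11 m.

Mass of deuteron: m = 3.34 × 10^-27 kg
3.70 × 10^3 m/s

From the de Broglie relation λ = h/(mv), we solve for v:

v = h/(mλ)
v = (6.626 × 10^-34 J·s) / (3.34 × 10^-27 kg × 5.36 × 10^-11 m)
v = 3.70 × 10^3 m/s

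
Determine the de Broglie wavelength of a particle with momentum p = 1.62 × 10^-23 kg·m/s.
4.09 × 10^-11 m

Using the de Broglie relation λ = h/p:

λ = h/p
λ = (6.626 × 10^-34 J·s) / (1.62 × 10^-23 kg·m/s)
λ = 4.09 × 10^-11 m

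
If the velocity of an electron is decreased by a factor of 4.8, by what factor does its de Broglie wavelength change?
The wavelength increases by a factor of 4.8.

From λ = h/(mv), the wavelength is inversely proportional to velocity:

λ ∝ 1/v

If v → v/4.8, then λ → 4.8λ

When velocity is decreased by a factor of 4.8, the wavelength increases by a factor of 4.8.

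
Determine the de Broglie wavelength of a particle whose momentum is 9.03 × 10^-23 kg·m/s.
7.34 × 10^-12 m

Using the de Broglie relation λ = h/p:

λ = h/p
λ = (6.626 × 10^-34 J·s) / (9.03 × 10^-23 kg·m/s)
λ = 7.34 × 10^-12 m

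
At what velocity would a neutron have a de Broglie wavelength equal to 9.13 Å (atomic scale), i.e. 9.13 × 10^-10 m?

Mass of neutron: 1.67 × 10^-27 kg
4.35 × 10^2 m/s

From λ = h/(mv), solve for v:

v = h/(mλ)
v = (6.626 × 10^-34 J·s) / (1.67 × 10^-27 kg × 9.13 × 10^-10 m)
v = 4.35 × 10^2 m/s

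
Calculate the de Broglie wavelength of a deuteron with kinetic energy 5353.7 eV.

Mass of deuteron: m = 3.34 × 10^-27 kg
2.77 × 10^-13 m

Using λ = h/√(2mKE):

First convert KE to Joules: KE = 5353.7 eV = 8.578 × 10^-16 J

λ = h/√(2mKE)
λ = (6.626 × 10^-34 J·s) / √(2 × 3.34 × 10^-27 kg × 8.578 × 10^-16 J)
λ = 2.77 × 10^-13 m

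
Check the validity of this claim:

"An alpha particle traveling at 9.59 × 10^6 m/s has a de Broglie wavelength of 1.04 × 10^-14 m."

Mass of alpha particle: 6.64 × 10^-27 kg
True

The claim is correct.

Using λ = h/(mv):
λ = (6.626 × 10^-34 J·s) / (6.64 × 10^-27 kg × 9.59 × 10^6 m/s)
λ = 1.04 × 10^-14 m

This matches the claimed value.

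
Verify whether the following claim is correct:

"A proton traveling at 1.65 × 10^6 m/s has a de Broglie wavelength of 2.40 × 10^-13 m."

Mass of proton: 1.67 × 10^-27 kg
True

The claim is correct.

Using λ = h/(mv):
λ = (6.626 × 10^-34 J·s) / (1.67 × 10^-27 kg × 1.65 × 10^6 m/s)
λ = 2.40 × 10^-13 m

This matches the claimed value.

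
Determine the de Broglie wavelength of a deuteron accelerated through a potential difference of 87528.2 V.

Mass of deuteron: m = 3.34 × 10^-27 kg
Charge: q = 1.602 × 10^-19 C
6.85 × 10^-14 m

When a particle is accelerated through voltage V, it gains kinetic energy KE = qV.

The de Broglie wavelength is then λ = h/√(2mqV):

λ = h/√(2mqV)
λ = (6.626 × 10^-34 J·s) / √(2 × 3.34 × 10^-27 kg × 1.602 × 10^-19 C × 87528.2 V)
λ = 6.85 × 10^-14 m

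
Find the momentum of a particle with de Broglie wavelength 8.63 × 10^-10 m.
7.68 × 10^-25 kg·m/s

From the de Broglie relation λ = h/p, we solve for p:

p = h/λ
p = (6.626 × 10^-34 J·s) / (8.63 × 10^-10 m)
p = 7.68 × 10^-25 kg·m/s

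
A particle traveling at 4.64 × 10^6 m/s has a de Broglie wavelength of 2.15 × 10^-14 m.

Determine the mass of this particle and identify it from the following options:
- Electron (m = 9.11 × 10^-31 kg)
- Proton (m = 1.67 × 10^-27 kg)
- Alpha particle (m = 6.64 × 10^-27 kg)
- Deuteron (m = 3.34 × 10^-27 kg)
The particle is an alpha particle.

From λ = h/(mv), solve for mass:

m = h/(λv)
m = (6.626 × 10^-34 J·s) / (2.15 × 10^-14 m × 4.64 × 10^6 m/s)
m = 6.64 × 10^-27 kg

Comparing with the listed masses, this is closest to an alpha particle.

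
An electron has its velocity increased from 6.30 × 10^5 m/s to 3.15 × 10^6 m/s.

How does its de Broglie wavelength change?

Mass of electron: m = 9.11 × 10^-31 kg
The wavelength decreases by a factor of 5.

Using λ = h/(mv):

Initial wavelength: λ₁ = h/(mv₁) = 1.15 × 10^-9 m
Final wavelength: λ₂ = h/(mv₂) = 2.31 × 10^-10 m

Since λ ∝ 1/v, when velocity increases by a factor of 5, the wavelength decreases by a factor of 5.

λ₂/λ₁ = v₁/v₂ = 1/5

The wavelength decreases by a factor of 5.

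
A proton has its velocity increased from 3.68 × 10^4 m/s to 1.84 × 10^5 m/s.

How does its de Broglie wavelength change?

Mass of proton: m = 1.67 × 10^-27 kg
The wavelength decreases by a factor of 5.

Using λ = h/(mv):

Initial wavelength: λ₁ = h/(mv₁) = 1.08 × 10^-11 m
Final wavelength: λ₂ = h/(mv₂) = 2.16 × 10^-12 m

Since λ ∝ 1/v, when velocity increases by a factor of 5, the wavelength decreases by a factor of 5.

λ₂/λ₁ = v₁/v₂ = 1/5

The wavelength decreases by a factor of 5.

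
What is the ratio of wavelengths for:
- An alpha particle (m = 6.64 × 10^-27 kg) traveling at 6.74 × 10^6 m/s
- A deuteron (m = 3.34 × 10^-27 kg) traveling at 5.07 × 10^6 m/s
λ₁/λ₂ = 0.378

Using λ = h/(mv):

λ₁ = h/(m₁v₁) = 1.48 × 10^-14 m
λ₂ = h/(m₂v₂) = 3.91 × 10^-14 m

Ratio λ₁/λ₂ = (m₂v₂)/(m₁v₁)
         = (3.34 × 10^-27 kg × 5.07 × 10^6 m/s) / (6.64 × 10^-27 kg × 6.74 × 10^6 m/s)
         = 0.378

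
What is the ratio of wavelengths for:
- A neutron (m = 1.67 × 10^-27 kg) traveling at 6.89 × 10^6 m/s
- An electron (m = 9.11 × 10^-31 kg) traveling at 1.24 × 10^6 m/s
λ₁/λ₂ = 9.82 × 10^-5

Using λ = h/(mv):

λ₁ = h/(m₁v₁) = 5.76 × 10^-14 m
λ₂ = h/(m₂v₂) = 5.87 × 10^-10 m

Ratio λ₁/λ₂ = (m₂v₂)/(m₁v₁)
         = (9.11 × 10^-31 kg × 1.24 × 10^6 m/s) / (1.67 × 10^-27 kg × 6.89 × 10^6 m/s)
         = 9.82 × 10^-5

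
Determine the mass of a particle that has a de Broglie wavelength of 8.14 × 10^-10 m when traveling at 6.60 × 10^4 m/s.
1.23 × 10^-29 kg

From the de Broglie relation λ = h/(mv), we solve for m:

m = h/(λv)
m = (6.626 × 10^-34 J·s) / (8.14 × 10^-10 m × 6.60 × 10^4 m/s)
m = 1.23 × 10^-29 kg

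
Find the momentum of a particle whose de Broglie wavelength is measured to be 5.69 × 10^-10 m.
1.16 × 10^-24 kg·m/s

From the de Broglie relation λ = h/p, we solve for p:

p = h/λ
p = (6.626 × 10^-34 J·s) / (5.69 × 10^-10 m)
p = 1.16 × 10^-24 kg·m/s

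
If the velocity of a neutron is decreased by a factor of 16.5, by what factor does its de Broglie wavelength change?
The wavelength increases by a factor of 16.5.

From λ = h/(mv), the wavelength is inversely proportional to velocity:

λ ∝ 1/v

If v → v/16.5, then λ → 16.5λ

When velocity is decreased by a factor of 16.5, the wavelength increases by a factor of 16.5.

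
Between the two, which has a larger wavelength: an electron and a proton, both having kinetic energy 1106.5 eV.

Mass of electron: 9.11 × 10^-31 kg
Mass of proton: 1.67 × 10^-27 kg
The electron has the longer wavelength.

Using λ = h/√(2mKE):

For electron: λ₁ = h/√(2m₁KE) = 3.69 × 10^-11 m
For proton: λ₂ = h/√(2m₂KE) = 8.61 × 10^-13 m

Since λ ∝ 1/√m at constant kinetic energy, the lighter particle has the longer wavelength.

The electron has the longer de Broglie wavelength.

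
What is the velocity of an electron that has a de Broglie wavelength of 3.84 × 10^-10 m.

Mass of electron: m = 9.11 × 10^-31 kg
1.89 × 10^6 m/s

From the de Broglie relation λ = h/(mv), we solve for v:

v = h/(mλ)
v = (6.626 × 10^-34 J·s) / (9.11 × 10^-31 kg × 3.84 × 10^-10 m)
v = 1.89 × 10^6 m/s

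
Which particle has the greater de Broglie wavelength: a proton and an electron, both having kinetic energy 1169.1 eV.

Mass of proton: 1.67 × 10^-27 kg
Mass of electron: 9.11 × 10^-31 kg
The electron has the longer wavelength.

Using λ = h/√(2mKE):

For proton: λ₁ = h/√(2m₁KE) = 8.38 × 10^-13 m
For electron: λ₂ = h/√(2m₂KE) = 3.59 × 10^-11 m

Since λ ∝ 1/√m at constant kinetic energy, the lighter particle has the longer wavelength.

The electron has the longer de Broglie wavelength.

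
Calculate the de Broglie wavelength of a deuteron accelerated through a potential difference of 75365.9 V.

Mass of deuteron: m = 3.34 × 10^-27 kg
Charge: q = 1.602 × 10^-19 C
7.38 × 10^-14 m

When a particle is accelerated through voltage V, it gains kinetic energy KE = qV.

The de Broglie wavelength is then λ = h/√(2mqV):

λ = h/√(2mqV)
λ = (6.626 × 10^-34 J·s) / √(2 × 3.34 × 10^-27 kg × 1.602 × 10^-19 C × 75365.9 V)
λ = 7.38 × 10^-14 m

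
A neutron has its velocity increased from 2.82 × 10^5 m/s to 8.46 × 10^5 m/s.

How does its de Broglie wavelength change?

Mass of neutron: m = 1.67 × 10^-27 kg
The wavelength decreases by a factor of 3.

Using λ = h/(mv):

Initial wavelength: λ₁ = h/(mv₁) = 1.41 × 10^-12 m
Final wavelength: λ₂ = h/(mv₂) = 4.69 × 10^-13 m

Since λ ∝ 1/v, when velocity increases by a factor of 3, the wavelength decreases by a factor of 3.

λ₂/λ₁ = v₁/v₂ = 1/3

The wavelength decreases by a factor of 3.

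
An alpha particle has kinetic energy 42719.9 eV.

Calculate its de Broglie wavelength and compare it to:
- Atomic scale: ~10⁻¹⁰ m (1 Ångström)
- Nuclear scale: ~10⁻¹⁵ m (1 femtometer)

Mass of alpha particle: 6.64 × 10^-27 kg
λ = 6.95 × 10^-14 m, which is between nuclear and atomic scales.

Using λ = h/√(2mKE):

KE = 42719.9 eV = 6.844 × 10^-15 J

λ = h/√(2mKE)
λ = (6.626 × 10^-34 J·s) / √(2 × 6.64 × 10^-27 kg × 6.844 × 10^-15 J)
λ = 6.95 × 10^-14 m

Comparison:
- Atomic scale (10⁻¹⁰ m): λ is 0.00069× this size
- Nuclear scale (10⁻¹⁵ m): λ is 69× this size

The wavelength is between nuclear and atomic scales.

This wavelength is appropriate for probing atomic structure but too large for nuclear physics experiments.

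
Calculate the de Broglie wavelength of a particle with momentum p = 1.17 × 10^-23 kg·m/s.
5.66 × 10^-11 m

Using the de Broglie relation λ = h/p:

λ = h/p
λ = (6.626 × 10^-34 J·s) / (1.17 × 10^-23 kg·m/s)
λ = 5.66 × 10^-11 m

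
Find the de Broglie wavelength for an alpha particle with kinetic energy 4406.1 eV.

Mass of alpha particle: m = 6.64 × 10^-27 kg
2.16 × 10^-13 m

Using λ = h/√(2mKE):

First convert KE to Joules: KE = 4406.1 eV = 7.059 × 10^-16 J

λ = h/√(2mKE)
λ = (6.626 × 10^-34 J·s) / √(2 × 6.64 × 10^-27 kg × 7.059 × 10^-16 J)
λ = 2.16 × 10^-13 m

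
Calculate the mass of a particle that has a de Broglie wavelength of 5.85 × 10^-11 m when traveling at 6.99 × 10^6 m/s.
1.62 × 10^-30 kg

From the de Broglie relation λ = h/(mv), we solve for m:

m = h/(λv)
m = (6.626 × 10^-34 J·s) / (5.85 × 10^-11 m × 6.99 × 10^6 m/s)
m = 1.62 × 10^-30 kg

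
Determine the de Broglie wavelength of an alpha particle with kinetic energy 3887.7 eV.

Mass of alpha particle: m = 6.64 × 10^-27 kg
2.30 × 10^-13 m

Using λ = h/√(2mKE):

First convert KE to Joules: KE = 3887.7 eV = 6.229 × 10^-16 J

λ = h/√(2mKE)
λ = (6.626 × 10^-34 J·s) / √(2 × 6.64 × 10^-27 kg × 6.229 × 10^-16 J)
λ = 2.30 × 10^-13 m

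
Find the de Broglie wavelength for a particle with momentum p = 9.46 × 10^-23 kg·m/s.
7.00 × 10^-12 m

Using the de Broglie relation λ = h/p:

λ = h/p
λ = (6.626 × 10^-34 J·s) / (9.46 × 10^-23 kg·m/s)
λ = 7.00 × 10^-12 m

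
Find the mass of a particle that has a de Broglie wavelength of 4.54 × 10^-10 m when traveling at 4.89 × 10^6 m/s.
2.98 × 10^-31 kg

From the de Broglie relation λ = h/(mv), we solve for m:

m = h/(λv)
m = (6.626 × 10^-34 J·s) / (4.54 × 10^-10 m × 4.89 × 10^6 m/s)
m = 2.98 × 10^-31 kg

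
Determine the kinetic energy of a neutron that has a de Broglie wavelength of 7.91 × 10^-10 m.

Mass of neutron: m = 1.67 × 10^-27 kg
2.10 × 10^-22 J (or 1.31 × 10^-3 eV)

From λ = h/√(2mKE), we solve for KE:

λ² = h²/(2mKE)
KE = h²/(2mλ²)
KE = (6.626 × 10^-34 J·s)² / (2 × 1.67 × 10^-27 kg × (7.91 × 10^-10 m)²)
KE = 2.10 × 10^-22 J
KE = 1.31 × 10^-3 eV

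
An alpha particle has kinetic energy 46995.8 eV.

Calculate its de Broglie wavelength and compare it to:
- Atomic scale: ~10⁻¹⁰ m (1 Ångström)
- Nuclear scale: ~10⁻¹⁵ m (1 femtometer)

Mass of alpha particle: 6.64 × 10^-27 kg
λ = 6.63 × 10^-14 m, which is between nuclear and atomic scales.

Using λ = h/√(2mKE):

KE = 46995.8 eV = 7.530 × 10^-15 J

λ = h/√(2mKE)
λ = (6.626 × 10^-34 J·s) / √(2 × 6.64 × 10^-27 kg × 7.530 × 10^-15 J)
λ = 6.63 × 10^-14 m

Comparison:
- Atomic scale (10⁻¹⁰ m): λ is 0.00066× this size
- Nuclear scale (10⁻¹⁵ m): λ is 66× this size

The wavelength is between nuclear and atomic scales.

This wavelength is appropriate for probing atomic structure but too large for nuclear physics experiments.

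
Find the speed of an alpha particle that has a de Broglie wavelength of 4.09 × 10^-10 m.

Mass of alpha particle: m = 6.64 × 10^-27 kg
2.44 × 10^2 m/s

From the de Broglie relation λ = h/(mv), we solve for v:

v = h/(mλ)
v = (6.626 × 10^-34 J·s) / (6.64 × 10^-27 kg × 4.09 × 10^-10 m)
v = 2.44 × 10^2 m/s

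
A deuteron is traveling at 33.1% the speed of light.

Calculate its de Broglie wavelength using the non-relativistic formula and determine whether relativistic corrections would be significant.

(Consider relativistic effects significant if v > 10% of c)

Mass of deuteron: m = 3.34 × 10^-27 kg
Yes, relativistic corrections are needed.

Using the non-relativistic de Broglie formula λ = h/(mv):

v = 33.1% × c = 9.923 × 10^7 m/s

λ = h/(mv)
λ = (6.626 × 10^-34 J·s) / (3.34 × 10^-27 kg × 9.923 × 10^7 m/s)
λ = 2.00 × 10^-15 m

Since v = 33.1% of c > 10% of c, relativistic corrections ARE significant and the actual wavelength would differ from this non-relativistic estimate.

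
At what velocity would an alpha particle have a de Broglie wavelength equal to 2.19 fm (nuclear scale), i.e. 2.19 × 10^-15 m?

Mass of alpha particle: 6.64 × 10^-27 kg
4.56 × 10^7 m/s

From λ = h/(mv), solve for v:

v = h/(mλ)
v = (6.626 × 10^-34 J·s) / (6.64 × 10^-27 kg × 2.19 × 10^-15 m)
v = 4.56 × 10^7 m/s

Note: This velocity is 15.2% of the speed of light, so relativistic corrections would be needed for a more accurate calculation.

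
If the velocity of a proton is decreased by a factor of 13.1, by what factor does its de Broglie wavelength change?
The wavelength increases by a factor of 13.1.

From λ = h/(mv), the wavelength is inversely proportional to velocity:

λ ∝ 1/v

If v → v/13.1, then λ → 13.1λ

When velocity is decreased by a factor of 13.1, the wavelength increases by a factor of 13.1.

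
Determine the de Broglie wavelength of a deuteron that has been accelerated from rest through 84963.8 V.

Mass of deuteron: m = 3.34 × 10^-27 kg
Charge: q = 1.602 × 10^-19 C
6.95 × 10^-14 m

When a particle is accelerated through voltage V, it gains kinetic energy KE = qV.

The de Broglie wavelength is then λ = h/√(2mqV):

λ = h/√(2mqV)
λ = (6.626 × 10^-34 J·s) / √(2 × 3.34 × 10^-27 kg × 1.602 × 10^-19 C × 84963.8 V)
λ = 6.95 × 10^-14 m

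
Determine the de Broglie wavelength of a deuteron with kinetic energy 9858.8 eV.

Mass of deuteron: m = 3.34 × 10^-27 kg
2.04 × 10^-13 m

Using λ = h/√(2mKE):

First convert KE to Joules: KE = 9858.8 eV = 1.580 × 10^-15 J

λ = h/√(2mKE)
λ = (6.626 × 10^-34 J·s) / √(2 × 3.34 × 10^-27 kg × 1.580 × 10^-15 J)
λ = 2.04 × 10^-13 m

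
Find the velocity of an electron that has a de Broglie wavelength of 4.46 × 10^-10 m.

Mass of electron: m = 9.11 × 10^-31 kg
1.63 × 10^6 m/s

From the de Broglie relation λ = h/(mv), we solve for v:

v = h/(mλ)
v = (6.626 × 10^-34 J·s) / (9.11 × 10^-31 kg × 4.46 × 10^-10 m)
v = 1.63 × 10^6 m/s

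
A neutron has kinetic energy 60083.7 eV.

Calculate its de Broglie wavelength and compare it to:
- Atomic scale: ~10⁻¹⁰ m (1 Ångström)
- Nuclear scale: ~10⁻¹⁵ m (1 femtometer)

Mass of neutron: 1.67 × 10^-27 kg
λ = 1.17 × 10^-13 m, which is between nuclear and atomic scales.

Using λ = h/√(2mKE):

KE = 60083.7 eV = 9.626 × 10^-15 J

λ = h/√(2mKE)
λ = (6.626 × 10^-34 J·s) / √(2 × 1.67 × 10^-27 kg × 9.626 × 10^-15 J)
λ = 1.17 × 10^-13 m

Comparison:
- Atomic scale (10⁻¹⁰ m): λ is 0.0012× this size
- Nuclear scale (10⁻¹⁵ m): λ is 1.2e+02× this size

The wavelength is between nuclear and atomic scales.

This wavelength is appropriate for probing atomic structure but too large for nuclear physics experiments.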